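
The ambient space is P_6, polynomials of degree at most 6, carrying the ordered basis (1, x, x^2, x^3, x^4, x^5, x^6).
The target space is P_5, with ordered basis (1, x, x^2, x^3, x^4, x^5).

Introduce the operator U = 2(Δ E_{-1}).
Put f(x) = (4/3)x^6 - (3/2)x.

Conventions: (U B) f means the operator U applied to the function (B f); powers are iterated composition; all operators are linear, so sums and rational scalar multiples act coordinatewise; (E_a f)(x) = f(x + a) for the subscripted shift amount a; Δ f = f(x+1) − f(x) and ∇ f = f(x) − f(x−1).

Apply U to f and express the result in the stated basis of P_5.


the image equals g(x) = 16x^5 - 40x^4 + (160/3)x^3 - 40x^2 + 16x - 17/3

E_{-1} f = (4/3)x^6 - 8x^5 + 20x^4 - (80/3)x^3 + 20x^2 - (19/2)x + 17/6
Δ E_{-1} f = 8x^5 - 20x^4 + (80/3)x^3 - 20x^2 + 8x - 17/6
(2(Δ E_{-1})) f = 16x^5 - 40x^4 + (160/3)x^3 - 40x^2 + 16x - 17/3


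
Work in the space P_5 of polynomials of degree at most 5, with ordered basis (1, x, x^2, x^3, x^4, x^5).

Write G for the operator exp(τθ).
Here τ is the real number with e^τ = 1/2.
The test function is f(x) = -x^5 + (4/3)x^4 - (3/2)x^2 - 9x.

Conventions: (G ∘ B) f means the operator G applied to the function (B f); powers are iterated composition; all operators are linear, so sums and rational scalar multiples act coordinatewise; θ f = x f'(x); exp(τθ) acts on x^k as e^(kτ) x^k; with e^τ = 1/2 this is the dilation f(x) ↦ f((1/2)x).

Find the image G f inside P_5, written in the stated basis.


the image equals g(x) = -(1/32)x^5 + (1/12)x^4 - (3/8)x^2 - (9/2)x

exp(τθ) x^k = e^(kτ) x^k; with e^τ = 1/2 this sends x^k to (1/2)^k x^k
x ↦ 1/2 x
x^2 ↦ 1/4 x^2
x^4 ↦ 1/16 x^4
x^5 ↦ 1/32 x^5
applying this coordinatewise to f: exp(τθ) f = -(1/32)x^5 + (1/12)x^4 - (3/8)x^2 - (9/2)x


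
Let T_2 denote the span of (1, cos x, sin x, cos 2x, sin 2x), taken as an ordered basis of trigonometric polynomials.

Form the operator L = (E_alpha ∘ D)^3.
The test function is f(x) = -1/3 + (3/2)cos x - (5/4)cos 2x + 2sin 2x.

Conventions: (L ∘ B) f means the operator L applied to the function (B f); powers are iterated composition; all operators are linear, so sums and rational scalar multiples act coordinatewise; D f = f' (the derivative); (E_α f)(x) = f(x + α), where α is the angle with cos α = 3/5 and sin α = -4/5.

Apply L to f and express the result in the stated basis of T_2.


D f = -(3/2)sin x + 4cos 2x + (5/2)sin 2x
E_alpha D f = (6/5)cos x - (9/10)sin x - (88/25)cos 2x + (157/50)sin 2x
D (E_alpha ∘ D) f = -(9/10)cos x - (6/5)sin x + (157/25)cos 2x + (176/25)sin 2x
E_alpha D (E_alpha ∘ D) f = (21/50)cos x - (36/25)sin x - (5323/625)cos 2x + (2536/625)sin 2x
D (E_alpha ∘ D) (E_alpha ∘ D) f = -(36/25)cos x - (21/50)sin x + (5072/625)cos 2x + (10646/625)sin 2x
E_alpha D (E_alpha ∘ D) (E_alpha ∘ D) f = -(66/125)cos x - (351/250)sin x - (291008/15625)cos 2x + (47206/15625)sin 2x

the image equals g(x) = -(66/125)cos x - (351/250)sin x - (291008/15625)cos 2x + (47206/15625)sin 2x


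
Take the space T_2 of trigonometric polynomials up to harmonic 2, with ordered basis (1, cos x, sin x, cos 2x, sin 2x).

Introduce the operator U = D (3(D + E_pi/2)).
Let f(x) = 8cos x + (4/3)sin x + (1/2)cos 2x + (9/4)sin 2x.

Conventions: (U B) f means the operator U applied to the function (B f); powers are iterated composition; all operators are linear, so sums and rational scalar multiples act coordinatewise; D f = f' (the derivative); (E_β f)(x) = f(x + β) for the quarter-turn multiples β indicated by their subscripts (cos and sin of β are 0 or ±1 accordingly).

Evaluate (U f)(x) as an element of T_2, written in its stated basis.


D f = (4/3)cos x - 8sin x + (9/2)cos 2x - sin 2x
E_pi/2 f = (4/3)cos x - 8sin x - (1/2)cos 2x - (9/4)sin 2x
(D + E_pi/2) f = (8/3)cos x - 16sin x + 4cos 2x - (13/4)sin 2x
(3(D + E_pi/2)) f = 8cos x - 48sin x + 12cos 2x - (39/4)sin 2x
D (3(D + E_pi/2)) f = -48cos x - 8sin x - (39/2)cos 2x - 24sin 2x

the result is g(x) = -48cos x - 8sin x - (39/2)cos 2x - 24sin 2x


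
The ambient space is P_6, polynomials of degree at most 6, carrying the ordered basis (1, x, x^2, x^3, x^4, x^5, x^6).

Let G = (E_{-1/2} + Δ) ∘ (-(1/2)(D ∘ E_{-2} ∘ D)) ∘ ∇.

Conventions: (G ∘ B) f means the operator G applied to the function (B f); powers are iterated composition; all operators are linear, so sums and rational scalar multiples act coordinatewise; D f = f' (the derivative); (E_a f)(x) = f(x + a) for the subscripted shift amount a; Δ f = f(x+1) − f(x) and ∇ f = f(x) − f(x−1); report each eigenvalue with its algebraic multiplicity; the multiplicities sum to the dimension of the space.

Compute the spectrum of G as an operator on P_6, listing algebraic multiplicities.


λ = 0 (multiplicity 7)

image of 1: 0
image of x: 0
image of x^2: 0
image of x^3: -3
image of x^4: -12x + 24
image of x^5: -30x^2 + 120x - 305/2
image of x^6: -60x^3 + 360x^2 - 915x + 915
the matrix is upper triangular; its diagonal is (0, 0, 0, 0, 0, 0, 0)
for a triangular matrix the eigenvalues are the diagonal entries, with algebraic multiplicity their repetition count


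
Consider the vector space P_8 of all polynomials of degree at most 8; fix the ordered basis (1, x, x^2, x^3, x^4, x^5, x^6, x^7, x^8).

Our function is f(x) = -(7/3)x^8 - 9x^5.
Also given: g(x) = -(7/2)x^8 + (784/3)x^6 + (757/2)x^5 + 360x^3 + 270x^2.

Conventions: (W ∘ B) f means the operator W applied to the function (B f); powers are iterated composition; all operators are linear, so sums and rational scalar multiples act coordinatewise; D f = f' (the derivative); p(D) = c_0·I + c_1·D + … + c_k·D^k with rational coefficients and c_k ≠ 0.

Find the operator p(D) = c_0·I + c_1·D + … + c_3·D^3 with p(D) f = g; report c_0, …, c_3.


p(D) = (3/2)·I − 2·D^2 − (1/2)·D^3, i.e. c_0 = 3/2, c_1 = 0, c_2 = -2, c_3 = -1/2

D^0 f = -(7/3)x^8 - 9x^5
D^1 f = -(56/3)x^7 - 45x^4
D^2 f = -(392/3)x^6 - 180x^3
D^3 f = -784x^5 - 540x^2
matching coefficients of g against c_0 f + c_1 Df + … from the top degree down determines the c_i
solution: c_0 = 3/2, c_1 = 0, c_2 = -2, c_3 = -1/2


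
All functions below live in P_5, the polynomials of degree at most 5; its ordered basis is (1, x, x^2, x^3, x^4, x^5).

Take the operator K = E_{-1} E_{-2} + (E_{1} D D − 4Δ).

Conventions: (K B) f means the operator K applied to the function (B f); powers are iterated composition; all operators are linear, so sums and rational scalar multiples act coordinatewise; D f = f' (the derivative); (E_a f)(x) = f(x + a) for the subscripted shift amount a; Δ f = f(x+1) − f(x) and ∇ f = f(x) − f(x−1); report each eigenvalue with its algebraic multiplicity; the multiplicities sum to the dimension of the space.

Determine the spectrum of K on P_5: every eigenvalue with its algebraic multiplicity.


image of 1: 1
image of x: x - 7
image of x^2: x^2 - 14x + 7
image of x^3: x^3 - 21x^2 + 21x - 25
image of x^4: x^4 - 28x^3 + 42x^2 - 100x + 89
image of x^5: x^5 - 35x^4 + 70x^3 - 250x^2 + 445x - 227
the matrix is upper triangular; its diagonal is (1, 1, 1, 1, 1, 1)
for a triangular matrix the eigenvalues are the diagonal entries, with algebraic multiplicity their repetition count

λ = 1 (multiplicity 6)


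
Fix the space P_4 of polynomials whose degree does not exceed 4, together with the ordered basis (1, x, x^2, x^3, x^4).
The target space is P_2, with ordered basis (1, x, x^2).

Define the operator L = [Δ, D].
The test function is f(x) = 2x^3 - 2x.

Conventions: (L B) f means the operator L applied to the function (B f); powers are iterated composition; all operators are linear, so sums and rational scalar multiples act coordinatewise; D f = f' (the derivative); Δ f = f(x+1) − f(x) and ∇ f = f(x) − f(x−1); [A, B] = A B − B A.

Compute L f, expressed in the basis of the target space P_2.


D f = 6x^2 - 2
Δ D f = 12x + 6
Δ f = 6x^2 + 6x
D Δ f = 12x + 6
[Δ, D] f = 0

g(x) = 0


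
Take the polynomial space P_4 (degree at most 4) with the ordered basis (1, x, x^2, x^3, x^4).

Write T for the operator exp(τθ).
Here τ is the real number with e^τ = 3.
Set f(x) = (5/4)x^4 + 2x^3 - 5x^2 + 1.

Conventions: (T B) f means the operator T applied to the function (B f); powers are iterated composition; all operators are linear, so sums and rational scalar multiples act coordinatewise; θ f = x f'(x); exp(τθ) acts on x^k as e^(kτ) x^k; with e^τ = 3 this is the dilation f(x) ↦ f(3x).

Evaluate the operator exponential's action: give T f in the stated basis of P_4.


exp(τθ) x^k = e^(kτ) x^k; with e^τ = 3 this sends x^k to 3^k x^k
x^2 ↦ 9 x^2
x^3 ↦ 27 x^3
x^4 ↦ 81 x^4
applying this coordinatewise to f: exp(τθ) f = (405/4)x^4 + 54x^3 - 45x^2 + 1

the result is g(x) = (405/4)x^4 + 54x^3 - 45x^2 + 1


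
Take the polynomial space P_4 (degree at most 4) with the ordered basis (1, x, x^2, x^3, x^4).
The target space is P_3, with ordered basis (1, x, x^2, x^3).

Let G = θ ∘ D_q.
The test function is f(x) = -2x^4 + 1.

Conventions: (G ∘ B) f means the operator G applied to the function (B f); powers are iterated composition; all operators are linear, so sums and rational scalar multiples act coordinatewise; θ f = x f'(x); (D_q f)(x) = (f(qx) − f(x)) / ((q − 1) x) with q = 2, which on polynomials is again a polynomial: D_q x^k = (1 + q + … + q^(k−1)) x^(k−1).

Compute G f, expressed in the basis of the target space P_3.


D_q f = -30x^3
θ D_q f = -90x^3

the image equals g(x) = -90x^3


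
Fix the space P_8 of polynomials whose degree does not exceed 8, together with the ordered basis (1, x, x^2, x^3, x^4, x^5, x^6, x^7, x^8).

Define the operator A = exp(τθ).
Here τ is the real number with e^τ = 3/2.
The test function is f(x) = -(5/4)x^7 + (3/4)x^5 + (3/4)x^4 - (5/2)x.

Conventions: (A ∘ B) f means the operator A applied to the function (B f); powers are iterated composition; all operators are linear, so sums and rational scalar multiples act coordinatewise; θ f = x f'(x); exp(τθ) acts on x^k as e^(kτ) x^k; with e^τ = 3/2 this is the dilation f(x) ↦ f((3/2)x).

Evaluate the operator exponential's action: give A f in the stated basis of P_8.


the image equals g(x) = -(10935/512)x^7 + (729/128)x^5 + (243/64)x^4 - (15/4)x

exp(τθ) x^k = e^(kτ) x^k; with e^τ = 3/2 this sends x^k to (3/2)^k x^k
x ↦ 3/2 x
x^4 ↦ 81/16 x^4
x^5 ↦ 243/32 x^5
x^7 ↦ 2187/128 x^7
applying this coordinatewise to f: exp(τθ) f = -(10935/512)x^7 + (729/128)x^5 + (243/64)x^4 - (15/4)x


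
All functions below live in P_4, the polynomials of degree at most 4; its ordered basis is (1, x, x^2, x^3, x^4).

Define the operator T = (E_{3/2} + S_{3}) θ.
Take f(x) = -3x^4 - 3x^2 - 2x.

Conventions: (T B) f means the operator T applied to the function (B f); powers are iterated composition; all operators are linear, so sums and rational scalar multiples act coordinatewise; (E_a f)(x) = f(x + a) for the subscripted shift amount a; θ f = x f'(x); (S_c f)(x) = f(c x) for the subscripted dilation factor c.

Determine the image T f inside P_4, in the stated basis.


the image equals g(x) = -984x^4 - 72x^3 - 222x^2 - 188x - 309/4

θ f = -12x^4 - 6x^2 - 2x
E_{3/2} θ f = -12x^4 - 72x^3 - 168x^2 - 182x - 309/4
S_{3} θ f = -972x^4 - 54x^2 - 6x
(E_{3/2} + S_{3}) θ f = -984x^4 - 72x^3 - 222x^2 - 188x - 309/4


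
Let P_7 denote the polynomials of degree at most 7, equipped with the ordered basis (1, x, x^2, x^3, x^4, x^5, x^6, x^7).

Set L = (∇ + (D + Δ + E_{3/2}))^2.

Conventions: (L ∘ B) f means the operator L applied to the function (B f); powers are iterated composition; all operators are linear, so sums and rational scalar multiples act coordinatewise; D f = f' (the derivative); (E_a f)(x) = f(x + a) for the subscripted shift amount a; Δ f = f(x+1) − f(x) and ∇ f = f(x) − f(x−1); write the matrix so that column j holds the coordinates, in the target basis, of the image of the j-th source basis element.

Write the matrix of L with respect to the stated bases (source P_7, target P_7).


the matrix is [[1, 9, 45, 143/2, 234, 3911/8, 11683/8, 114149/32]; [0, 1, 18, 135, 286, 1170, 11733/4, 81781/8]; [0, 0, 1, 27, 270, 715, 3510, 82131/8]; [0, 0, 0, 1, 36, 450, 1430, 8190]; [0, 0, 0, 0, 1, 45, 675, 5005/2]; [0, 0, 0, 0, 0, 1, 54, 945]; [0, 0, 0, 0, 0, 0, 1, 63]; [0, 0, 0, 0, 0, 0, 0, 1]] (rows listed top to bottom)

image of 1: 1
image of x: x + 9
image of x^2: x^2 + 18x + 45
image of x^3: x^3 + 27x^2 + 135x + 143/2
image of x^4: x^4 + 36x^3 + 270x^2 + 286x + 234
image of x^5: x^5 + 45x^4 + 450x^3 + 715x^2 + 1170x + 3911/8
image of x^6: x^6 + 54x^5 + 675x^4 + 1430x^3 + 3510x^2 + (11733/4)x + 11683/8
image of x^7: x^7 + 63x^6 + 945x^5 + (5005/2)x^4 + 8190x^3 + (82131/8)x^2 + (81781/8)x + 114149/32
each image's coordinates form column j of the matrix


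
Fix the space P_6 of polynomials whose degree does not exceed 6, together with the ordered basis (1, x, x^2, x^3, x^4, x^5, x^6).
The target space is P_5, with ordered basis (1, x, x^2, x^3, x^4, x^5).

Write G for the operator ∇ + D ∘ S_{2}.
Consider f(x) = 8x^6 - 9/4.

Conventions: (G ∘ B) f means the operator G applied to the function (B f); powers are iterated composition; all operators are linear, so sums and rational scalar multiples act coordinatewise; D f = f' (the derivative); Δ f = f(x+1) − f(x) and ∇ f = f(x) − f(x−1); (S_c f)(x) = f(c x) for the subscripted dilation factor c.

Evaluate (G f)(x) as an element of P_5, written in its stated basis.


∇ f = 48x^5 - 120x^4 + 160x^3 - 120x^2 + 48x - 8
S_{2} f = 512x^6 - 9/4
D S_{2} f = 3072x^5
(∇ + D ∘ S_{2}) f = 3120x^5 - 120x^4 + 160x^3 - 120x^2 + 48x - 8

the image equals g(x) = 3120x^5 - 120x^4 + 160x^3 - 120x^2 + 48x - 8


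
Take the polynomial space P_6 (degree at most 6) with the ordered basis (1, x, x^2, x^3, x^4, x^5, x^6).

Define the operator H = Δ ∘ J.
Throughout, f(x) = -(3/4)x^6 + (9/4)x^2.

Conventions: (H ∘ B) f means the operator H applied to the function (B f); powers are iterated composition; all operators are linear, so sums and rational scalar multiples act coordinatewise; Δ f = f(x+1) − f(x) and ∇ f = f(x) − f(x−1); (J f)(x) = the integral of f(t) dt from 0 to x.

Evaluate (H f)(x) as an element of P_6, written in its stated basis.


J f = -(3/28)x^7 + (3/4)x^3
Δ J f = -(3/4)x^6 - (9/4)x^5 - (15/4)x^4 - (15/4)x^3 + (3/2)x + 9/14

g(x) = -(3/4)x^6 - (9/4)x^5 - (15/4)x^4 - (15/4)x^3 + (3/2)x + 9/14


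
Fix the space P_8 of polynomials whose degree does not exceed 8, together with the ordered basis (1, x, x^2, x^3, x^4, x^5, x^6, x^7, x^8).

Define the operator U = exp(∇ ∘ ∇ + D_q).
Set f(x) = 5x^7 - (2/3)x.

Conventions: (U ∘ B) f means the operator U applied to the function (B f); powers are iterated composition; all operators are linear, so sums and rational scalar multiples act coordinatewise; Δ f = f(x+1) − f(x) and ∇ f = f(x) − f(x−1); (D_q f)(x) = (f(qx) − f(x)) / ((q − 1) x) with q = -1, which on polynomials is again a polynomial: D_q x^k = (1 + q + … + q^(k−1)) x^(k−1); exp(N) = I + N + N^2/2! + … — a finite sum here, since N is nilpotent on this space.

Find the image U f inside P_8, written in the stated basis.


order-1 term: 5x^6 + 210x^5 - 1050x^4 + 2450x^3 - 3150x^2 + 2170x - 1892/3
order-2 term: 180x^4 + 1800x^3 - 10850x^2 + 26850x - 19760
order-3 term: 1320x^2 + 2160x - 3130/3
order-4 term: 1200
the series for exp(∇ ∘ ∇ + D_q) f terminates at order 4
exp(∇ ∘ ∇ + D_q) f = 5x^7 + 5x^6 + 210x^5 - 870x^4 + 4250x^3 - 12680x^2 + (93538/3)x - 20234

the image equals g(x) = 5x^7 + 5x^6 + 210x^5 - 870x^4 + 4250x^3 - 12680x^2 + (93538/3)x - 20234


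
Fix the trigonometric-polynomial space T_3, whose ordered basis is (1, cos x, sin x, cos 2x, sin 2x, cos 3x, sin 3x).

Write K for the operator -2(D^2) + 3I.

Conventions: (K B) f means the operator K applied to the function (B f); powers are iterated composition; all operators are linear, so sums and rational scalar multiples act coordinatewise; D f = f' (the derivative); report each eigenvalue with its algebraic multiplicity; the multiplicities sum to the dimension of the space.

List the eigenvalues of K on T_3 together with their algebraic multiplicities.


λ = 3 (multiplicity 1), λ = 5 (multiplicity 2), λ = 11 (multiplicity 2), λ = 21 (multiplicity 2)

image of 1: 3
image of cos x: 5cos x
image of sin x: 5sin x
image of cos 2x: 11cos 2x
image of sin 2x: 11sin 2x
image of cos 3x: 21cos 3x
image of sin 3x: 21sin 3x
the matrix is diagonal; its diagonal is (3, 5, 5, 11, 11, 21, 21)
for a triangular matrix the eigenvalues are the diagonal entries, with algebraic multiplicity their repetition count


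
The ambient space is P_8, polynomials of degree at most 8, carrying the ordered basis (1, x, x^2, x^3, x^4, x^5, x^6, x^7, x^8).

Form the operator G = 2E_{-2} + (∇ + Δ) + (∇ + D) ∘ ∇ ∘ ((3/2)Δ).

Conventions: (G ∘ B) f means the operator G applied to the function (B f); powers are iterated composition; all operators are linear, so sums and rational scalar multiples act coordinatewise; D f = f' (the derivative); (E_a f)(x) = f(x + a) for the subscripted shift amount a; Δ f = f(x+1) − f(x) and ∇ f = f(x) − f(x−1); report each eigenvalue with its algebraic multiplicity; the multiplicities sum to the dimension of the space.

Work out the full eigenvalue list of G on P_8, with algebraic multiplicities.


image of 1: 2
image of x: 2x - 2
image of x^2: 2x^2 - 4x + 8
image of x^3: 2x^3 - 6x^2 + 24x + 4
image of x^4: 2x^4 - 8x^3 + 48x^2 + 16x + 14
image of x^5: 2x^5 - 10x^4 + 80x^3 + 40x^2 + 70x - 2
image of x^6: 2x^6 - 12x^5 + 120x^4 + 80x^3 + 210x^2 - 12x + 38
image of x^7: 2x^7 - 14x^6 + 168x^5 + 140x^4 + 490x^3 - 42x^2 + 266x - 44
image of x^8: 2x^8 - 16x^7 + 224x^6 + 224x^5 + 980x^4 - 112x^3 + 1064x^2 - 352x + 134
the matrix is upper triangular; its diagonal is (2, 2, 2, 2, 2, 2, 2, 2, 2)
for a triangular matrix the eigenvalues are the diagonal entries, with algebraic multiplicity their repetition count

λ = 2 (multiplicity 9)


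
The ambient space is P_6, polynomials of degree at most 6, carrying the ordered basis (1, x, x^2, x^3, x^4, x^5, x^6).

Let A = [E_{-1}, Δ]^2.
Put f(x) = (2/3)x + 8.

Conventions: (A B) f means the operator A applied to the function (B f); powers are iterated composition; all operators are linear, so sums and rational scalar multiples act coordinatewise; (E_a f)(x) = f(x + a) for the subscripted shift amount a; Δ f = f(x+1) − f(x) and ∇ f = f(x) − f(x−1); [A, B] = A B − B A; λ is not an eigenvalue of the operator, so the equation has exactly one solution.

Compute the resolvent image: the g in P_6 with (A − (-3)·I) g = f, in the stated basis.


the image equals g(x) = (2/9)x + 8/3

write g with unknown coordinates in the stated basis and equate coefficients in (A − (-3)·I) g = f
solving from the highest basis element down gives g = (2/9)x + 8/3
check: A g = 0
so A g − (-3)·g = (2/3)x + 8 = f ✓


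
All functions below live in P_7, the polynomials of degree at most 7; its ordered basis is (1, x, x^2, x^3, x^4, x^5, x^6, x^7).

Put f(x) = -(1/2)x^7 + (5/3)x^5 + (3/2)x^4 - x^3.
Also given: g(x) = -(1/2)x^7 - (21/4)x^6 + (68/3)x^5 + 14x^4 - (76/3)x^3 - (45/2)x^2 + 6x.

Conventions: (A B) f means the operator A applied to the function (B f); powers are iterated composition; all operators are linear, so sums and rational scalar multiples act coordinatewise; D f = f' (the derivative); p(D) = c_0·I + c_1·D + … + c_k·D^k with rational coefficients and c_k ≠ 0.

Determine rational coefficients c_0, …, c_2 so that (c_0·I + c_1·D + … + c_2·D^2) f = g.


c_0 = 1, c_1 = 3/2, c_2 = -1

D^0 f = -(1/2)x^7 + (5/3)x^5 + (3/2)x^4 - x^3
D^1 f = -(7/2)x^6 + (25/3)x^4 + 6x^3 - 3x^2
D^2 f = -21x^5 + (100/3)x^3 + 18x^2 - 6x
matching coefficients of g against c_0 f + c_1 Df + … from the top degree down determines the c_i
solution: c_0 = 1, c_1 = 3/2, c_2 = -1


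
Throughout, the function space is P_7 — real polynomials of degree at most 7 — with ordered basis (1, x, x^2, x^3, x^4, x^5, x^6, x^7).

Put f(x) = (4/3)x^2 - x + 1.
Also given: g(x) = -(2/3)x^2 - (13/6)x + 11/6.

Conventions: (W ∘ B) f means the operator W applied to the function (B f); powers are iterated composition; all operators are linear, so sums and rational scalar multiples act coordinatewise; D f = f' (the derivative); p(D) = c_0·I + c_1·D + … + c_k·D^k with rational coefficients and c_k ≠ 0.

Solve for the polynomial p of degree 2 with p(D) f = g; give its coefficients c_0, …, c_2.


D^0 f = (4/3)x^2 - x + 1
D^1 f = (8/3)x - 1
D^2 f = 8/3
matching coefficients of g against c_0 f + c_1 Df + … from the top degree down determines the c_i
solution: c_0 = -1/2, c_1 = -1, c_2 = 1/2

c_0 = -1/2, c_1 = -1, c_2 = 1/2


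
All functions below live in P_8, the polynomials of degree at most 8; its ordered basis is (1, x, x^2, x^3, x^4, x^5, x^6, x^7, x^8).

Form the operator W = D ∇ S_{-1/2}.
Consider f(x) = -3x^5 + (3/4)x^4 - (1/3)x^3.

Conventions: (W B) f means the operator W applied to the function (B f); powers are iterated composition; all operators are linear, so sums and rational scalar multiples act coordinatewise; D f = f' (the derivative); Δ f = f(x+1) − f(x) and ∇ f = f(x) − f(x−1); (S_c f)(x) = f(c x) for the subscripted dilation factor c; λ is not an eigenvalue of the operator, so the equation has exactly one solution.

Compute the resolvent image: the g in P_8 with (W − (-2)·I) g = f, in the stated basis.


write g with unknown coordinates in the stated basis and equate coefficients in (W − (-2)·I) g = f
solving from the highest basis element down gives g = -(3/2)x^5 + (3/8)x^4 - (61/96)x^3 + (9/16)x^2 - (145/256)x + 25/512
check: W g = (15/16)x^3 - (9/8)x^2 + (145/128)x - 25/256
so W g − (-2)·g = -3x^5 + (3/4)x^4 - (1/3)x^3 = f ✓

the image equals g(x) = -(3/2)x^5 + (3/8)x^4 - (61/96)x^3 + (9/16)x^2 - (145/256)x + 25/512


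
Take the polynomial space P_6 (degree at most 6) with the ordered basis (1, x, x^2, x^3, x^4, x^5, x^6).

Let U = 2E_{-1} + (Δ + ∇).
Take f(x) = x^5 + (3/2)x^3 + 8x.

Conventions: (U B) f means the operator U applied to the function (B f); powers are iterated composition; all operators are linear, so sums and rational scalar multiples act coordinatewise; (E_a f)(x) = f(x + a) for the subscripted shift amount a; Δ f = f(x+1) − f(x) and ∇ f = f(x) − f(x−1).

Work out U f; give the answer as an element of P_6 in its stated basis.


E_{-1} f = x^5 - 5x^4 + (23/2)x^3 - (29/2)x^2 + (35/2)x - 21/2
(2E_{-1}) f = 2x^5 - 10x^4 + 23x^3 - 29x^2 + 35x - 21
Δ f = 5x^4 + 10x^3 + (29/2)x^2 + (19/2)x + 21/2
∇ f = 5x^4 - 10x^3 + (29/2)x^2 - (19/2)x + 21/2
(Δ + ∇) f = 10x^4 + 29x^2 + 21
(2E_{-1} + (Δ + ∇)) f = 2x^5 + 23x^3 + 35x

the image equals g(x) = 2x^5 + 23x^3 + 35x


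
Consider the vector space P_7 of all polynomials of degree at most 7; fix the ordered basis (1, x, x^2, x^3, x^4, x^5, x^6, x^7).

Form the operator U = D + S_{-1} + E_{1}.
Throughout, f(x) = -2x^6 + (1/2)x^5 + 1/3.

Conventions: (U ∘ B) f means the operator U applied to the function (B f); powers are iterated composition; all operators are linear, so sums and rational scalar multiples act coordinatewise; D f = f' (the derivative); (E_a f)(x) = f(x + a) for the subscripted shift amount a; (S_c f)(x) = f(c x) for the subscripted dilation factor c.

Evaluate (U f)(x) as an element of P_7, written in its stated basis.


the image equals g(x) = -4x^6 - 24x^5 - 25x^4 - 35x^3 - 25x^2 - (19/2)x - 5/6

D f = -12x^5 + (5/2)x^4
S_{-1} f = -2x^6 - (1/2)x^5 + 1/3
E_{1} f = -2x^6 - (23/2)x^5 - (55/2)x^4 - 35x^3 - 25x^2 - (19/2)x - 7/6
(D + S_{-1} + E_{1}) f = -4x^6 - 24x^5 - 25x^4 - 35x^3 - 25x^2 - (19/2)x - 5/6


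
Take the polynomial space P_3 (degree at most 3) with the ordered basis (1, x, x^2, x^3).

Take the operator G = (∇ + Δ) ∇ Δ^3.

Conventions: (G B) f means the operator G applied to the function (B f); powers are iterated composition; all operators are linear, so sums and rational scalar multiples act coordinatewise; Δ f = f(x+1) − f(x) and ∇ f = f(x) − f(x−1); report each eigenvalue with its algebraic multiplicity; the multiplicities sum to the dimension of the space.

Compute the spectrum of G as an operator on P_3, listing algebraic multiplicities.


image of 1: 0
image of x: 0
image of x^2: 0
image of x^3: 0
the matrix is upper triangular; its diagonal is (0, 0, 0, 0)
for a triangular matrix the eigenvalues are the diagonal entries, with algebraic multiplicity their repetition count

λ = 0 (multiplicity 4)


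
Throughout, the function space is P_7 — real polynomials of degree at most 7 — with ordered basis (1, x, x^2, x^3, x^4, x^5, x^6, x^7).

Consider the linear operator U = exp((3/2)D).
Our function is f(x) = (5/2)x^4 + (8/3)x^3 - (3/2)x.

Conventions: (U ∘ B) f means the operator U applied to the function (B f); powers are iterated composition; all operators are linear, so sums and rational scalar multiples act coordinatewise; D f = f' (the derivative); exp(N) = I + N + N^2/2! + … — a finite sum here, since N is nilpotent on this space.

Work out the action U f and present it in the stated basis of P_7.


order-1 term: 15x^3 + 12x^2 - 9/4
order-2 term: (135/4)x^2 + 18x
order-3 term: (135/4)x + 9
order-4 term: 405/32
the series for exp((3/2)D) f terminates at order 4
exp((3/2)D) f = (5/2)x^4 + (53/3)x^3 + (183/4)x^2 + (201/4)x + 621/32

the image equals g(x) = (5/2)x^4 + (53/3)x^3 + (183/4)x^2 + (201/4)x + 621/32


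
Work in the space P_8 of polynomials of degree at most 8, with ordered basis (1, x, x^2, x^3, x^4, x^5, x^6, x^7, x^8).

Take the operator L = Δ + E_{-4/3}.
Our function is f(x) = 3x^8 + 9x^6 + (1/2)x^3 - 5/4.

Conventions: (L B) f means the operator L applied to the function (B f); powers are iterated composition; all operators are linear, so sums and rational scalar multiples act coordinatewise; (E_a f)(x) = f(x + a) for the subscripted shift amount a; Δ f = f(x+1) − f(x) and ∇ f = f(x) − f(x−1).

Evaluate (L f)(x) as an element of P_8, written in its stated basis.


g(x) = 3x^8 - 8x^7 + (727/3)x^6 - (2234/9)x^5 + (33715/27)x^4 - (127351/162)x^3 + (542927/486)x^2 - (474121/1458)x + 792559/8748

Δ f = 24x^7 + 84x^6 + 222x^5 + 345x^4 + 348x^3 + (441/2)x^2 + (159/2)x + 25/2
E_{-4/3} f = 3x^8 - 32x^7 + (475/3)x^6 - (4232/9)x^5 + (24400/27)x^4 - (183727/162)x^3 + (217882/243)x^2 - (295016/729)x + 683209/8748
(Δ + E_{-4/3}) f = 3x^8 - 8x^7 + (727/3)x^6 - (2234/9)x^5 + (33715/27)x^4 - (127351/162)x^3 + (542927/486)x^2 - (474121/1458)x + 792559/8748


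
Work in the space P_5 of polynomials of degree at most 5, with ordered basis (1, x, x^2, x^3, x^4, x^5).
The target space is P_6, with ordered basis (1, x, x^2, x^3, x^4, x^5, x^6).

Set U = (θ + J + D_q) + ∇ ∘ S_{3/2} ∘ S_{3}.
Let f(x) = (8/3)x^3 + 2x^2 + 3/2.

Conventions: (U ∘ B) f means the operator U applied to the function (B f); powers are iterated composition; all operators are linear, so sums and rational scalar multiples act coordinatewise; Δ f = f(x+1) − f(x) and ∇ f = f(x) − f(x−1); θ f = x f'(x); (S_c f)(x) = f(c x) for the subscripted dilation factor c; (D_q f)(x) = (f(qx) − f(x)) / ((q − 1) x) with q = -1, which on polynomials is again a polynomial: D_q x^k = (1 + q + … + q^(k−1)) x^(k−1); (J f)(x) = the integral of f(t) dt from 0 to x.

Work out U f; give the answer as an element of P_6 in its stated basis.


the result is g(x) = (2/3)x^4 + (26/3)x^3 + (2207/3)x^2 - (1293/2)x + 405/2

θ f = 8x^3 + 4x^2
J f = (2/3)x^4 + (2/3)x^3 + (3/2)x
D_q f = (8/3)x^2
(θ + J + D_q) f = (2/3)x^4 + (26/3)x^3 + (20/3)x^2 + (3/2)x
S_{3} f = 72x^3 + 18x^2 + 3/2
S_{3/2} S_{3} f = 243x^3 + (81/2)x^2 + 3/2
∇ S_{3/2} S_{3} f = 729x^2 - 648x + 405/2
((θ + J + D_q) + ∇ ∘ S_{3/2} ∘ S_{3}) f = (2/3)x^4 + (26/3)x^3 + (2207/3)x^2 - (1293/2)x + 405/2


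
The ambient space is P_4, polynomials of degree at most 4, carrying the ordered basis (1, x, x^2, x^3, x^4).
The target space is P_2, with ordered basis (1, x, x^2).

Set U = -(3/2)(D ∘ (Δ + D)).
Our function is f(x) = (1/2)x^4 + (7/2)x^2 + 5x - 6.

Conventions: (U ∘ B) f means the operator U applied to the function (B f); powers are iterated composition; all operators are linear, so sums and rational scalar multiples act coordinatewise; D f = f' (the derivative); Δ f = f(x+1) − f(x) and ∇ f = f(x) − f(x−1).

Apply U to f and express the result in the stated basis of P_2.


g(x) = -18x^2 - 9x - 24

Δ f = 2x^3 + 3x^2 + 9x + 9
D f = 2x^3 + 7x + 5
(Δ + D) f = 4x^3 + 3x^2 + 16x + 14
D (Δ + D) f = 12x^2 + 6x + 16
(-(3/2)(D ∘ (Δ + D))) f = -18x^2 - 9x - 24


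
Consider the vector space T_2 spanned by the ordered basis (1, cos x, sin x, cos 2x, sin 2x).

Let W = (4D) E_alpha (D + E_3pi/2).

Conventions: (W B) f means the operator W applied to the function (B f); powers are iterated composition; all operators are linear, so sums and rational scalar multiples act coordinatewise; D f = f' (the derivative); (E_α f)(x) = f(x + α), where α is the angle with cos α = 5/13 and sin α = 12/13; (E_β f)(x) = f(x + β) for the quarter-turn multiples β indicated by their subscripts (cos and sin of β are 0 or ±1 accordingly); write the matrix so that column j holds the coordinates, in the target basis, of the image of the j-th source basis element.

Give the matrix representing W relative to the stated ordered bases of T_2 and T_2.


the matrix is [[0, 0, 0, 0, 0]; [0, 0, 0, 0, 0]; [0, 0, 0, 0, 0]; [0, 0, 0, 2864/169, -968/169]; [0, 0, 0, 968/169, 2864/169]] (rows listed top to bottom)

image of 1: 0
image of cos x: 0
image of sin x: 0
image of cos 2x: (2864/169)cos 2x + (968/169)sin 2x
image of sin 2x: -(968/169)cos 2x + (2864/169)sin 2x
each image's coordinates form column j of the matrix


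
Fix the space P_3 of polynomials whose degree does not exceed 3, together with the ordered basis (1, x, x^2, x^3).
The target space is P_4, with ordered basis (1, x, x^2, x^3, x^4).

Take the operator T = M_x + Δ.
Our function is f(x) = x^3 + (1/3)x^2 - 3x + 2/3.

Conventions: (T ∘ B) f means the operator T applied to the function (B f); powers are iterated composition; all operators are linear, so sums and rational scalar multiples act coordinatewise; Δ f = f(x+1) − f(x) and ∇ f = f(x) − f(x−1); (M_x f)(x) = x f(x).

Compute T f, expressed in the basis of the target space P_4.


M_x f = x^4 + (1/3)x^3 - 3x^2 + (2/3)x
Δ f = 3x^2 + (11/3)x - 5/3
(M_x + Δ) f = x^4 + (1/3)x^3 + (13/3)x - 5/3

the image equals g(x) = x^4 + (1/3)x^3 + (13/3)x - 5/3


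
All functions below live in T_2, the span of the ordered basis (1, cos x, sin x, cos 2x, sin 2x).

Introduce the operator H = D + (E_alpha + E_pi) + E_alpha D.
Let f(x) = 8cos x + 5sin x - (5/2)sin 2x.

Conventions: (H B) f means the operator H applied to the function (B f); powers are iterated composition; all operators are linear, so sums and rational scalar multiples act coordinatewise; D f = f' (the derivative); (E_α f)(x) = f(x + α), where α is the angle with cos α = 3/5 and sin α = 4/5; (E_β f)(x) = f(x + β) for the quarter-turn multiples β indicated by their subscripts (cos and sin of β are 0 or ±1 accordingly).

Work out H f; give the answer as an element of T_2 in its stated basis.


D f = 5cos x - 8sin x - 5cos 2x
E_alpha f = (44/5)cos x - (17/5)sin x - (12/5)cos 2x + (7/10)sin 2x
E_pi f = -8cos x - 5sin x - (5/2)sin 2x
(E_alpha + E_pi) f = (4/5)cos x - (42/5)sin x - (12/5)cos 2x - (9/5)sin 2x
D f = 5cos x - 8sin x - 5cos 2x
E_alpha D f = -(17/5)cos x - (44/5)sin x + (7/5)cos 2x + (24/5)sin 2x
(D + (E_alpha + E_pi) + E_alpha D) f = (12/5)cos x - (126/5)sin x - 6cos 2x + 3sin 2x

the result is g(x) = (12/5)cos x - (126/5)sin x - 6cos 2x + 3sin 2x


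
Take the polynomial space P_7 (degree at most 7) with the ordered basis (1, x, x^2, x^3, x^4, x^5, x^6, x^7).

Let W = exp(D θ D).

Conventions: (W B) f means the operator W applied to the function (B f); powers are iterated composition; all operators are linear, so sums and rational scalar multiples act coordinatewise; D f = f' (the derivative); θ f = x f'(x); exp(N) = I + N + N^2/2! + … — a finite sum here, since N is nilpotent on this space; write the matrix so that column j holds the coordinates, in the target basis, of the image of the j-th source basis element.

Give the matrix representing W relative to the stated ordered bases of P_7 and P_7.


the matrix is [[1, 0, 2, 0, 36, 0, 1800, 0]; [0, 1, 0, 12, 0, 480, 0, 40320]; [0, 0, 1, 0, 36, 0, 2700, 0]; [0, 0, 0, 1, 0, 80, 0, 10080]; [0, 0, 0, 0, 1, 0, 150, 0]; [0, 0, 0, 0, 0, 1, 0, 252]; [0, 0, 0, 0, 0, 0, 1, 0]; [0, 0, 0, 0, 0, 0, 0, 1]] (rows listed top to bottom)

image of 1: 1
image of x: x
image of x^2: x^2 + 2
image of x^3: x^3 + 12x
image of x^4: x^4 + 36x^2 + 36
image of x^5: x^5 + 80x^3 + 480x
image of x^6: x^6 + 150x^4 + 2700x^2 + 1800
image of x^7: x^7 + 252x^5 + 10080x^3 + 40320x
each image's coordinates form column j of the matrix


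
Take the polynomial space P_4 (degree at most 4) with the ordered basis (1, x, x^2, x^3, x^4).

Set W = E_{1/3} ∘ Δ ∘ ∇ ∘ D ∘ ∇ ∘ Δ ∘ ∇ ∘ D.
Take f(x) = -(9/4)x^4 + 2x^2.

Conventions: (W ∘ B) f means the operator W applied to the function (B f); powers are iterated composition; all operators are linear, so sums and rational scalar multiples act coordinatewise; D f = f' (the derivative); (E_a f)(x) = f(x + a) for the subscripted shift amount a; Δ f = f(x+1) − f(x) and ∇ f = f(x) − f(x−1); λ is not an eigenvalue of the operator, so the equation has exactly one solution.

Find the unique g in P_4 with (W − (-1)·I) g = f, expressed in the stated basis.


write g with unknown coordinates in the stated basis and equate coefficients in (W − (-1)·I) g = f
solving from the highest basis element down gives g = -(9/4)x^4 + 2x^2
check: W g = 0
so W g − (-1)·g = -(9/4)x^4 + 2x^2 = f ✓

g(x) = -(9/4)x^4 + 2x^2


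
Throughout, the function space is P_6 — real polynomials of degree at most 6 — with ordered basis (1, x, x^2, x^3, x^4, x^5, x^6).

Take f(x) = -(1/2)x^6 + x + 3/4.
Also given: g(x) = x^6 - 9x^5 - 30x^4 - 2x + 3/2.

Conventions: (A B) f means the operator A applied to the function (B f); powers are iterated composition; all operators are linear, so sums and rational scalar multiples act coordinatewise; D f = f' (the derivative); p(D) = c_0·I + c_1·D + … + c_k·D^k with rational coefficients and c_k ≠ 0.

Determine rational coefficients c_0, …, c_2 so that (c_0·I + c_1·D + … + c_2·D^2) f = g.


c_0 = -2, c_1 = 3, c_2 = 2

D^0 f = -(1/2)x^6 + x + 3/4
D^1 f = -3x^5 + 1
D^2 f = -15x^4
matching coefficients of g against c_0 f + c_1 Df + … from the top degree down determines the c_i
solution: c_0 = -2, c_1 = 3, c_2 = 2


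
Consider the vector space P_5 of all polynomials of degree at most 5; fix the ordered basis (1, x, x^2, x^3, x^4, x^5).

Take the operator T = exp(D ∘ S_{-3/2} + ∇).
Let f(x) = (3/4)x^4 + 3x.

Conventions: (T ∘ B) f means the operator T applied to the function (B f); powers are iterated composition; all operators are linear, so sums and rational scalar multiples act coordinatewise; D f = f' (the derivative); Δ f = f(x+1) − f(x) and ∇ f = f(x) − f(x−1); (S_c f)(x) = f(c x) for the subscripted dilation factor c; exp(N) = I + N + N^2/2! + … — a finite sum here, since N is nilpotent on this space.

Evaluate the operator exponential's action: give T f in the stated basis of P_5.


order-1 term: (291/16)x^3 - (9/2)x^2 + 3x - 9/4
order-2 term: -(16587/256)x^2 - (1341/32)x + 339/32
order-3 term: -(71877/512)x + 7317/256
order-4 term: 71877/4096
the series for exp(D ∘ S_{-3/2} + ∇) f terminates at order 4
exp(D ∘ S_{-3/2} + ∇) f = (3/4)x^4 + (291/16)x^3 - (17739/256)x^2 - (90261/512)x + 223125/4096

the result is g(x) = (3/4)x^4 + (291/16)x^3 - (17739/256)x^2 - (90261/512)x + 223125/4096


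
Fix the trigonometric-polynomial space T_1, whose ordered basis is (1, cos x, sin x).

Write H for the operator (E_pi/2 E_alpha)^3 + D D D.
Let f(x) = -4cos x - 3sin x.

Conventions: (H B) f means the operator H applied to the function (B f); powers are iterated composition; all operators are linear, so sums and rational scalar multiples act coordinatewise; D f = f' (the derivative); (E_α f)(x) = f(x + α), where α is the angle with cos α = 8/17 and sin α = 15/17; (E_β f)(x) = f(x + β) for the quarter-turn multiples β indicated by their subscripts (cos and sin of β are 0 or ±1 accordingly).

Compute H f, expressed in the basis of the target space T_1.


the image equals g(x) = (2055/4913)cos x + (1385/4913)sin x

E_alpha f = -(77/17)cos x + (36/17)sin x
E_pi/2 E_alpha f = (36/17)cos x + (77/17)sin x
E_alpha (E_pi/2 E_alpha) f = (1443/289)cos x + (76/289)sin x
E_pi/2 E_alpha (E_pi/2 E_alpha) f = (76/289)cos x - (1443/289)sin x
E_alpha (E_pi/2 E_alpha) (E_pi/2 E_alpha) f = -(21037/4913)cos x - (12684/4913)sin x
E_pi/2 E_alpha (E_pi/2 E_alpha) (E_pi/2 E_alpha) f = -(12684/4913)cos x + (21037/4913)sin x
D f = -3cos x + 4sin x
D D f = 4cos x + 3sin x
D D D f = 3cos x - 4sin x
((E_pi/2 E_alpha)^3 + D D D) f = (2055/4913)cos x + (1385/4913)sin x


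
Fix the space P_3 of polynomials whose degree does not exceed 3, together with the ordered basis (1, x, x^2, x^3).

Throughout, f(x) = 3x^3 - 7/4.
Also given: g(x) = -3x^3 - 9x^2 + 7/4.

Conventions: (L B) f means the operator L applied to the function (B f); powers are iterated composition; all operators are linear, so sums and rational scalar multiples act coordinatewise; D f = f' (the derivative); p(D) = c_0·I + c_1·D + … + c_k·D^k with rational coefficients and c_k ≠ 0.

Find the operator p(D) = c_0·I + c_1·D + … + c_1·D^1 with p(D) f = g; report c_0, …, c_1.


p(D) = -I − D, i.e. c_0 = -1, c_1 = -1

D^0 f = 3x^3 - 7/4
D^1 f = 9x^2
matching coefficients of g against c_0 f + c_1 Df + … from the top degree down determines the c_i
solution: c_0 = -1, c_1 = -1


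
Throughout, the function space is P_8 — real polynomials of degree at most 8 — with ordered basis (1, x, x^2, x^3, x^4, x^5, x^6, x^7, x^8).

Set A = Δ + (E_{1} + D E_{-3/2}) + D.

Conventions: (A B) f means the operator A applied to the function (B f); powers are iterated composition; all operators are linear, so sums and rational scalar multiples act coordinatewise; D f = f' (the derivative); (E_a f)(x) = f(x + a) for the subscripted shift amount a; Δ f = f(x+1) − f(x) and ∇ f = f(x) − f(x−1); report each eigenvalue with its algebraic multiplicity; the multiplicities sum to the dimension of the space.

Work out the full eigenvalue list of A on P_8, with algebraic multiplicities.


λ = 1 (multiplicity 9)

image of 1: 1
image of x: x + 4
image of x^2: x^2 + 8x - 1
image of x^3: x^3 + 12x^2 - 3x + 35/4
image of x^4: x^4 + 16x^3 - 6x^2 + 35x - 23/2
image of x^5: x^5 + 20x^4 - 10x^3 + (175/2)x^2 - (115/2)x + 437/16
image of x^6: x^6 + 24x^5 - 15x^4 + 175x^3 - (345/2)x^2 + (1311/8)x - 697/16
image of x^7: x^7 + 28x^6 - 21x^5 + (1225/4)x^4 - (805/2)x^3 + (9177/16)x^2 - (4879/16)x + 5231/64
image of x^8: x^8 + 32x^7 - 28x^6 + 490x^5 - 805x^4 + (3059/2)x^3 - (4879/4)x^2 + (5231/8)x - 2155/16
the matrix is upper triangular; its diagonal is (1, 1, 1, 1, 1, 1, 1, 1, 1)
for a triangular matrix the eigenvalues are the diagonal entries, with algebraic multiplicity their repetition count


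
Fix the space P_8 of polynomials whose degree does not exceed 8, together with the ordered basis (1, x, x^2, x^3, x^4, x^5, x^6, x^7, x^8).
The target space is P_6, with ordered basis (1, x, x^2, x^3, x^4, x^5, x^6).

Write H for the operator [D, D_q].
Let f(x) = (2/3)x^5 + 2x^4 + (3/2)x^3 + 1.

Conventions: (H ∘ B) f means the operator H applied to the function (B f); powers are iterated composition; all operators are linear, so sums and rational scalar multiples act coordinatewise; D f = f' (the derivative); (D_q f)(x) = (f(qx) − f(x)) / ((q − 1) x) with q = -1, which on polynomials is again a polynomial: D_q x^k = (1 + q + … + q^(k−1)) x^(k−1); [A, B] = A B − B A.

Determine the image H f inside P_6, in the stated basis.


the image equals g(x) = (8/3)x^3 - 8x^2 + 3x

D_q f = (2/3)x^4 + (3/2)x^2
D D_q f = (8/3)x^3 + 3x
D f = (10/3)x^4 + 8x^3 + (9/2)x^2
D_q D f = 8x^2
[D, D_q] f = (8/3)x^3 - 8x^2 + 3x
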